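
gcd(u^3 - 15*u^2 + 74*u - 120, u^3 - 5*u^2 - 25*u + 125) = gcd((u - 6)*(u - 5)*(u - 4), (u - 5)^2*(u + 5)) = u - 5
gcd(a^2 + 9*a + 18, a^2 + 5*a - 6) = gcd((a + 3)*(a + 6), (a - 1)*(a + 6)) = a + 6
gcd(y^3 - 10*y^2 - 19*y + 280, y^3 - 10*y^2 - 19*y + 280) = y^3 - 10*y^2 - 19*y + 280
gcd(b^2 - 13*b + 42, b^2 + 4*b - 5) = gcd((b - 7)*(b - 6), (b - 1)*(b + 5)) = 1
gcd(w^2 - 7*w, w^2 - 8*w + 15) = 1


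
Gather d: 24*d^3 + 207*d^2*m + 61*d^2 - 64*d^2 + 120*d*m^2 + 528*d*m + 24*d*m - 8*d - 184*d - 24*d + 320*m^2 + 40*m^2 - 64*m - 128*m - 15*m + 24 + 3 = 24*d^3 + d^2*(207*m - 3) + d*(120*m^2 + 552*m - 216) + 360*m^2 - 207*m + 27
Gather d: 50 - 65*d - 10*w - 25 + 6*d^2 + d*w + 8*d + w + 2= 6*d^2 + d*(w - 57) - 9*w + 27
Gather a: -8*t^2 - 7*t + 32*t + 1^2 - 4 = -8*t^2 + 25*t - 3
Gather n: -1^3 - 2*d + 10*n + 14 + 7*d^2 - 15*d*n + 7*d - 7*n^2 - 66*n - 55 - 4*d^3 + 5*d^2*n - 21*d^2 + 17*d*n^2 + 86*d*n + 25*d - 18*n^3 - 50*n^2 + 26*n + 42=-4*d^3 - 14*d^2 + 30*d - 18*n^3 + n^2*(17*d - 57) + n*(5*d^2 + 71*d - 30)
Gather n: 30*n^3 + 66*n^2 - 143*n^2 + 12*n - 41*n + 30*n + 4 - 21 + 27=30*n^3 - 77*n^2 + n + 10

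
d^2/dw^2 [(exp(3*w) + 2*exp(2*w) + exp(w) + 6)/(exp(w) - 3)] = (4*exp(4*w) - 31*exp(3*w) + 63*exp(2*w) + 81*exp(w) + 27)*exp(w)/(exp(3*w) - 9*exp(2*w) + 27*exp(w) - 27)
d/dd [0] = 0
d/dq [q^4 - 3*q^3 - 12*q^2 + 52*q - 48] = 4*q^3 - 9*q^2 - 24*q + 52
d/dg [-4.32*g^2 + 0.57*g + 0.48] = 0.57 - 8.64*g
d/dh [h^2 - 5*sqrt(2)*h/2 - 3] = 2*h - 5*sqrt(2)/2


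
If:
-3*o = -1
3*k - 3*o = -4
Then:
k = -1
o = 1/3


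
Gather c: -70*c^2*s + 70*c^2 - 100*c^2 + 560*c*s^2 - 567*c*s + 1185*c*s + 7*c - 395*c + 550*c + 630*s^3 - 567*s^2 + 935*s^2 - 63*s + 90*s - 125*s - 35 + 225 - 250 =c^2*(-70*s - 30) + c*(560*s^2 + 618*s + 162) + 630*s^3 + 368*s^2 - 98*s - 60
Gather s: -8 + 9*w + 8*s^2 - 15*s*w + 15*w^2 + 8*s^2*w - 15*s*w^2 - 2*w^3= s^2*(8*w + 8) + s*(-15*w^2 - 15*w) - 2*w^3 + 15*w^2 + 9*w - 8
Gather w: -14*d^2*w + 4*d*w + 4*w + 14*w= w*(-14*d^2 + 4*d + 18)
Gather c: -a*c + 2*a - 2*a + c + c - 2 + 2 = c*(2 - a)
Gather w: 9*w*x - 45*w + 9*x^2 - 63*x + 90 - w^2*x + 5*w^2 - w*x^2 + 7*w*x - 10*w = w^2*(5 - x) + w*(-x^2 + 16*x - 55) + 9*x^2 - 63*x + 90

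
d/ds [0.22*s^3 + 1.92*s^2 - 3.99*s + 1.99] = 0.66*s^2 + 3.84*s - 3.99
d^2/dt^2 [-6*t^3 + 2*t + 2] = -36*t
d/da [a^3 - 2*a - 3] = 3*a^2 - 2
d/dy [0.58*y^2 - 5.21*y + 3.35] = 1.16*y - 5.21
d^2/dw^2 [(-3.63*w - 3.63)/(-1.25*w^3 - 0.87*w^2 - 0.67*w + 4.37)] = (34.03125*w^5 + 91.74825*w^4 + 62.576844*w^3 + 272.672532*w^2 + 214.474194*w + 52.117362)/(1.953125*w^9 + 4.078125*w^8 + 5.979*w^7 - 15.454122*w^6 - 25.309506*w^5 - 30.71058*w^4 + 56.6305*w^3 + 43.95783*w^2 + 38.384769*w - 83.453453)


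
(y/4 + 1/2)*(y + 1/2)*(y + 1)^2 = y^4/4 + 9*y^3/8 + 7*y^2/4 + 9*y/8 + 1/4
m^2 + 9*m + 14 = (m + 2)*(m + 7)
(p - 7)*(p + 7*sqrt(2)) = p^2 - 7*p + 7*sqrt(2)*p - 49*sqrt(2)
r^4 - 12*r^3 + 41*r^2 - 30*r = r*(r - 6)*(r - 5)*(r - 1)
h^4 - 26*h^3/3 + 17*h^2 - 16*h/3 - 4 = (h - 6)*(h - 2)*(h - 1)*(h + 1/3)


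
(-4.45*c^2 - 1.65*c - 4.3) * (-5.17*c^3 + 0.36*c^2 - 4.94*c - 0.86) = 23.0065*c^5 + 6.9285*c^4 + 43.62*c^3 + 10.43*c^2 + 22.661*c + 3.698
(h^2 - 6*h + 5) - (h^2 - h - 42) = 47 - 5*h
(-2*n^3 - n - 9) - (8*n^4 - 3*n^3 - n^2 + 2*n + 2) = -8*n^4 + n^3 + n^2 - 3*n - 11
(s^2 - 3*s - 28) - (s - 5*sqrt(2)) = s^2 - 4*s - 28 + 5*sqrt(2)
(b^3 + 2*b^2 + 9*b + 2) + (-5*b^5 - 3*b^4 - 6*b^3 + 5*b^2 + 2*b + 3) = -5*b^5 - 3*b^4 - 5*b^3 + 7*b^2 + 11*b + 5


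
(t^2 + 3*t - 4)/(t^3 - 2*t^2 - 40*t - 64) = (t - 1)/(t^2 - 6*t - 16)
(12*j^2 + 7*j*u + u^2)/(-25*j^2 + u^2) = (12*j^2 + 7*j*u + u^2)/(-25*j^2 + u^2)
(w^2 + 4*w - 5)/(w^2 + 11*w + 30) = (w - 1)/(w + 6)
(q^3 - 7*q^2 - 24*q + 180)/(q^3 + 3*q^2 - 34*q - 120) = (q - 6)/(q + 4)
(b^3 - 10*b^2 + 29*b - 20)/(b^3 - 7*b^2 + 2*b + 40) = (b - 1)/(b + 2)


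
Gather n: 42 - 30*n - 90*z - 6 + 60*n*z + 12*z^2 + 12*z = n*(60*z - 30) + 12*z^2 - 78*z + 36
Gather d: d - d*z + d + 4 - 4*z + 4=d*(2 - z) - 4*z + 8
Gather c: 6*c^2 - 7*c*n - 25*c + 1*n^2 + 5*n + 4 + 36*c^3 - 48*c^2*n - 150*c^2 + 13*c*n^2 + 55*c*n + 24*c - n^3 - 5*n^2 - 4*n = 36*c^3 + c^2*(-48*n - 144) + c*(13*n^2 + 48*n - 1) - n^3 - 4*n^2 + n + 4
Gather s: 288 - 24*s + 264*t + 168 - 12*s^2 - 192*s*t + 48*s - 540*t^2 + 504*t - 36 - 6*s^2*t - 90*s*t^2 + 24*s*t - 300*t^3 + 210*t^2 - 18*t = s^2*(-6*t - 12) + s*(-90*t^2 - 168*t + 24) - 300*t^3 - 330*t^2 + 750*t + 420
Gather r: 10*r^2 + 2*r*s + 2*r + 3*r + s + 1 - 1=10*r^2 + r*(2*s + 5) + s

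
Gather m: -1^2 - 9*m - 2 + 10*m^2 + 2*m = 10*m^2 - 7*m - 3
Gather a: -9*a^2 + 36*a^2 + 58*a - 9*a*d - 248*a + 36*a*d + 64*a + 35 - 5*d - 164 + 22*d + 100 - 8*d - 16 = 27*a^2 + a*(27*d - 126) + 9*d - 45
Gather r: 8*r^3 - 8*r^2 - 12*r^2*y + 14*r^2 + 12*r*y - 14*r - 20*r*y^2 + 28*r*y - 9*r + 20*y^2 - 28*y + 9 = 8*r^3 + r^2*(6 - 12*y) + r*(-20*y^2 + 40*y - 23) + 20*y^2 - 28*y + 9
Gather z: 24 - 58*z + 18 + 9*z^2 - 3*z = 9*z^2 - 61*z + 42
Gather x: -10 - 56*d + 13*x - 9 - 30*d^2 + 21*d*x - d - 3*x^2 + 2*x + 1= -30*d^2 - 57*d - 3*x^2 + x*(21*d + 15) - 18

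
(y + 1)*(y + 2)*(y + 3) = y^3 + 6*y^2 + 11*y + 6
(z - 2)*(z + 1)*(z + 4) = z^3 + 3*z^2 - 6*z - 8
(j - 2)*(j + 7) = j^2 + 5*j - 14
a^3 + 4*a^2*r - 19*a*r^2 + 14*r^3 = (a - 2*r)*(a - r)*(a + 7*r)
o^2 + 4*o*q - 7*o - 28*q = (o - 7)*(o + 4*q)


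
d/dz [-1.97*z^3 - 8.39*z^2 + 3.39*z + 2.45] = -5.91*z^2 - 16.78*z + 3.39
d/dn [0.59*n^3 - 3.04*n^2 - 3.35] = n*(1.77*n - 6.08)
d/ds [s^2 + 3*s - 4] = 2*s + 3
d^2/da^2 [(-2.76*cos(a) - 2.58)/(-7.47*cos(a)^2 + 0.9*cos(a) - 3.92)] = (-0.0904545706540929*cos(a)^5 - 0.349119579140574*cos(a)^4 + 0.496276072031124*cos(a)^3 + 0.677872809223731*cos(a)^2 - 0.376184399063962*cos(a) - 0.0748507745666148)/(0.244817261879012*cos(a)^6 - 0.0884881669442211*cos(a)^5 + 0.396076352067869*cos(a)^4 - 0.0932992766161453*cos(a)^3 + 0.207847295864263*cos(a)^2 - 0.0243677892028924*cos(a) + 0.035378419879755)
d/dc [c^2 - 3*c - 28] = 2*c - 3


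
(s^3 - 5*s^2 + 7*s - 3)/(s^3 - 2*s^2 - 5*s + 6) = (s - 1)/(s + 2)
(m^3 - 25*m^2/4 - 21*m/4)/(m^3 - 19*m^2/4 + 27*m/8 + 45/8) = 2*m*(m - 7)/(2*m^2 - 11*m + 15)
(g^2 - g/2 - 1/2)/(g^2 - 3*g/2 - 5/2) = (-2*g^2 + g + 1)/(-2*g^2 + 3*g + 5)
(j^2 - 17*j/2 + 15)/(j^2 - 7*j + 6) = (j - 5/2)/(j - 1)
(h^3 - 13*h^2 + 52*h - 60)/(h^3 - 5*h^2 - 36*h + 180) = (h - 2)/(h + 6)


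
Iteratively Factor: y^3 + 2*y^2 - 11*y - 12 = (y + 4)*(y^2 - 2*y - 3) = (y - 3)*(y + 4)*(y + 1)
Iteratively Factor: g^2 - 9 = (g - 3)*(g + 3)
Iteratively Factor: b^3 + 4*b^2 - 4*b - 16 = (b - 2)*(b^2 + 6*b + 8) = (b - 2)*(b + 4)*(b + 2)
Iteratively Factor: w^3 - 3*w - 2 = (w - 2)*(w^2 + 2*w + 1) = (w - 2)*(w + 1)*(w + 1)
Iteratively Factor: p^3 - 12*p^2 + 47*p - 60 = (p - 4)*(p^2 - 8*p + 15) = (p - 4)*(p - 3)*(p - 5)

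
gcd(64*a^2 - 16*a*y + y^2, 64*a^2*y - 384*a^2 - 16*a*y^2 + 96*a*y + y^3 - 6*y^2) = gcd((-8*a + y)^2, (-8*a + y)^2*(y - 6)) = 64*a^2 - 16*a*y + y^2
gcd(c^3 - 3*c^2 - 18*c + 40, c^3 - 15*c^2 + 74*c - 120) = c - 5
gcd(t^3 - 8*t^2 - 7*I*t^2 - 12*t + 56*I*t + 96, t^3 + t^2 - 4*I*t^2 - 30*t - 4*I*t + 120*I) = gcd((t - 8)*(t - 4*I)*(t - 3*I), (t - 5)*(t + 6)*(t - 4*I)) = t - 4*I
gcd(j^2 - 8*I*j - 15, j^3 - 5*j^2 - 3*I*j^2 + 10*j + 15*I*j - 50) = j - 5*I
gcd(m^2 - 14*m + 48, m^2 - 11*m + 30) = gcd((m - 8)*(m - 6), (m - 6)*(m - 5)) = m - 6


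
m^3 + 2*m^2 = m^2*(m + 2)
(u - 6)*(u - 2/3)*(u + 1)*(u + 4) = u^4 - 5*u^3/3 - 76*u^2/3 - 20*u/3 + 16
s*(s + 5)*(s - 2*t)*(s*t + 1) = s^4*t - 2*s^3*t^2 + 5*s^3*t + s^3 - 10*s^2*t^2 - 2*s^2*t + 5*s^2 - 10*s*t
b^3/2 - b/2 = b*(b/2 + 1/2)*(b - 1)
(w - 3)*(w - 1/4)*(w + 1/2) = w^3 - 11*w^2/4 - 7*w/8 + 3/8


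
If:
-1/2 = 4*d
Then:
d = -1/8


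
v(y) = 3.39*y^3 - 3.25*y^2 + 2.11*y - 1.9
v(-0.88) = -8.58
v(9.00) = 2225.15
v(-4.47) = -379.05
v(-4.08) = -294.85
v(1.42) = 4.25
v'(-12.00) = 1544.59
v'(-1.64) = 40.12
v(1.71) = 9.16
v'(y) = 10.17*y^2 - 6.5*y + 2.11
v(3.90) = 157.99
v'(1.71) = 20.73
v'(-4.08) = 197.92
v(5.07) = 367.05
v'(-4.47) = 234.37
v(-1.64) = -29.05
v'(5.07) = 230.57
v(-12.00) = -6353.14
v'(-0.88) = 15.71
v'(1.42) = 13.39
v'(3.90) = 131.45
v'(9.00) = 767.38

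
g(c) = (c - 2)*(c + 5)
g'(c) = 2*c + 3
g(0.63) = -7.71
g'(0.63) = 4.26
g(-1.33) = -12.22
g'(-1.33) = 0.34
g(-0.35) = -10.93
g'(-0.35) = 2.30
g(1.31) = -4.35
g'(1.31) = 5.62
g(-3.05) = -9.85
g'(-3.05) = -3.10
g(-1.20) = -12.16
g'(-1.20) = 0.60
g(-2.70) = -10.81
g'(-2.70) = -2.40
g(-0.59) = -11.42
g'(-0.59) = 1.82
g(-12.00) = 98.00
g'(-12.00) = -21.00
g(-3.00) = -10.00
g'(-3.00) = -3.00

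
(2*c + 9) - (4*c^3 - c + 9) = -4*c^3 + 3*c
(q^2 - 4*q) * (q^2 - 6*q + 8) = q^4 - 10*q^3 + 32*q^2 - 32*q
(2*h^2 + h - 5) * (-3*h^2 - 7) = -6*h^4 - 3*h^3 + h^2 - 7*h + 35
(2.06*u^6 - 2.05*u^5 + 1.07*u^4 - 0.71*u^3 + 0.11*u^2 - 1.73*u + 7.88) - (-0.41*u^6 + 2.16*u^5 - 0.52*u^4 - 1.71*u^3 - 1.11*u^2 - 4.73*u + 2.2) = 2.47*u^6 - 4.21*u^5 + 1.59*u^4 + 1.0*u^3 + 1.22*u^2 + 3.0*u + 5.68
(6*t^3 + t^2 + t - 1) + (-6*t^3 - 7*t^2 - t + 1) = -6*t^2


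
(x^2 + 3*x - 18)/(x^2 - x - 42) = (x - 3)/(x - 7)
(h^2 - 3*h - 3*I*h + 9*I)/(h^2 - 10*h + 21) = (h - 3*I)/(h - 7)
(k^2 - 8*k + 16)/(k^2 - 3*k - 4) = (k - 4)/(k + 1)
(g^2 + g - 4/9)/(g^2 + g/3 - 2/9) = (3*g + 4)/(3*g + 2)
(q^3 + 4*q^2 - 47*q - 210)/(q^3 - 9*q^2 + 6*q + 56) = (q^2 + 11*q + 30)/(q^2 - 2*q - 8)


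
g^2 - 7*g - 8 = (g - 8)*(g + 1)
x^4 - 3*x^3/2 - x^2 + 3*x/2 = x*(x - 3/2)*(x - 1)*(x + 1)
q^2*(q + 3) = q^3 + 3*q^2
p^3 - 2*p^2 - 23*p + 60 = (p - 4)*(p - 3)*(p + 5)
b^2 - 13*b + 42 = (b - 7)*(b - 6)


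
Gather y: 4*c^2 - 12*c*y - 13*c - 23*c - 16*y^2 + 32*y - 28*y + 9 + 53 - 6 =4*c^2 - 36*c - 16*y^2 + y*(4 - 12*c) + 56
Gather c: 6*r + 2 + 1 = 6*r + 3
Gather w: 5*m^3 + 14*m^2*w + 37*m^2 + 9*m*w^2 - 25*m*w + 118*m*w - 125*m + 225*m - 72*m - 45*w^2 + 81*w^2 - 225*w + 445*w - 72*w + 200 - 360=5*m^3 + 37*m^2 + 28*m + w^2*(9*m + 36) + w*(14*m^2 + 93*m + 148) - 160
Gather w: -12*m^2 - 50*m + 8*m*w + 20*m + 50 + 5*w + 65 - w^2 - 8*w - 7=-12*m^2 - 30*m - w^2 + w*(8*m - 3) + 108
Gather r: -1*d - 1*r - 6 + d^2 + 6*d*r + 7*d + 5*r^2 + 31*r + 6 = d^2 + 6*d + 5*r^2 + r*(6*d + 30)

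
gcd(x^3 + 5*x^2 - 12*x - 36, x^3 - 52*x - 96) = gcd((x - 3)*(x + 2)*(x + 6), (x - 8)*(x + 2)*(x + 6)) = x^2 + 8*x + 12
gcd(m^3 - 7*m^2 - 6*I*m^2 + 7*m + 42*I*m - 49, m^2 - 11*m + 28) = m - 7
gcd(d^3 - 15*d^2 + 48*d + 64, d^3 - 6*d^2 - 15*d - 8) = d^2 - 7*d - 8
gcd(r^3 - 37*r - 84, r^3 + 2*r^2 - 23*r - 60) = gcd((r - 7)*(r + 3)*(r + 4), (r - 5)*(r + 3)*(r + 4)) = r^2 + 7*r + 12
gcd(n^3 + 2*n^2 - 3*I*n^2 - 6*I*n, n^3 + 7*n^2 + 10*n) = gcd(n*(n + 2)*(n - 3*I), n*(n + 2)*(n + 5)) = n^2 + 2*n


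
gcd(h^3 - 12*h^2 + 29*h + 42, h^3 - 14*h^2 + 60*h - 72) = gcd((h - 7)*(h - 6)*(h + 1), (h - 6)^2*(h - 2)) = h - 6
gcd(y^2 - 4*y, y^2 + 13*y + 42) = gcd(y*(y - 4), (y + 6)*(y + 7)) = 1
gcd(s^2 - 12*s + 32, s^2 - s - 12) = s - 4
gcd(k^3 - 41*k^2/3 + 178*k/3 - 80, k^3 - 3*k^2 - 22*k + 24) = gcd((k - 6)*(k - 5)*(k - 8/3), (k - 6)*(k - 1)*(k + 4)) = k - 6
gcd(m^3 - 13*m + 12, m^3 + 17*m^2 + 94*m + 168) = m + 4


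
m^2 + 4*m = m*(m + 4)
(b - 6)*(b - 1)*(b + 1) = b^3 - 6*b^2 - b + 6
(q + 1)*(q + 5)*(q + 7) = q^3 + 13*q^2 + 47*q + 35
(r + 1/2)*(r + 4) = r^2 + 9*r/2 + 2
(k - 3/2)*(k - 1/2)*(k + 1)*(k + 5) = k^4 + 4*k^3 - 25*k^2/4 - 11*k/2 + 15/4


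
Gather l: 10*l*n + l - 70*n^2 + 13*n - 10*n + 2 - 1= l*(10*n + 1) - 70*n^2 + 3*n + 1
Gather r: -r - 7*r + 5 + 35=40 - 8*r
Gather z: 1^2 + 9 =10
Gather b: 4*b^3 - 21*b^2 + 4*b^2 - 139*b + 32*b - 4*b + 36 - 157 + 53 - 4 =4*b^3 - 17*b^2 - 111*b - 72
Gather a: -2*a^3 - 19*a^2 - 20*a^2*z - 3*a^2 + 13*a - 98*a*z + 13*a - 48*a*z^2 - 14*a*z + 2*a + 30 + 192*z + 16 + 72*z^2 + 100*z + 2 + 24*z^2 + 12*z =-2*a^3 + a^2*(-20*z - 22) + a*(-48*z^2 - 112*z + 28) + 96*z^2 + 304*z + 48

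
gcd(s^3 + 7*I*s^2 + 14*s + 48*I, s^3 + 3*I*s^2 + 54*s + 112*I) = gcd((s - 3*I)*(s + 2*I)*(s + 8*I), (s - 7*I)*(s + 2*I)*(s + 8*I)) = s^2 + 10*I*s - 16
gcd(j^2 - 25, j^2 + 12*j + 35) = j + 5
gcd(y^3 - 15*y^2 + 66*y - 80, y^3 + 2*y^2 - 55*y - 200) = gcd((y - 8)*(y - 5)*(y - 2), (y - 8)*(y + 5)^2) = y - 8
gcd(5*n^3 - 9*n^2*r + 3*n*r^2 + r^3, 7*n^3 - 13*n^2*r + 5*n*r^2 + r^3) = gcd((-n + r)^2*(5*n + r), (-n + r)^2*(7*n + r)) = n^2 - 2*n*r + r^2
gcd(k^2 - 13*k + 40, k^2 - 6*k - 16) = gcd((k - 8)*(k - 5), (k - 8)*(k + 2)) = k - 8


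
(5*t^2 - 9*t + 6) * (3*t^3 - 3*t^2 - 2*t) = 15*t^5 - 42*t^4 + 35*t^3 - 12*t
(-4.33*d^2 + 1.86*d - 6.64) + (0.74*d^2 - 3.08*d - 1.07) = -3.59*d^2 - 1.22*d - 7.71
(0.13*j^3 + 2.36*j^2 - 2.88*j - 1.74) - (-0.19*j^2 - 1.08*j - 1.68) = 0.13*j^3 + 2.55*j^2 - 1.8*j - 0.0600000000000001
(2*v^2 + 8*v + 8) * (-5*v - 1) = -10*v^3 - 42*v^2 - 48*v - 8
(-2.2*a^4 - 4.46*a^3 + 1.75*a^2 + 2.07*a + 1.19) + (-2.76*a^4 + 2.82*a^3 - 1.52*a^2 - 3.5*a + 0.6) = -4.96*a^4 - 1.64*a^3 + 0.23*a^2 - 1.43*a + 1.79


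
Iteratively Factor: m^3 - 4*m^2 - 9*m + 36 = (m - 3)*(m^2 - m - 12) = (m - 4)*(m - 3)*(m + 3)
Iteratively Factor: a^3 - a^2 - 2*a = (a + 1)*(a^2 - 2*a) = (a - 2)*(a + 1)*(a)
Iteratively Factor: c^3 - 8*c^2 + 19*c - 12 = (c - 4)*(c^2 - 4*c + 3) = (c - 4)*(c - 1)*(c - 3)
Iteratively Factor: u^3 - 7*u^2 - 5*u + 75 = (u + 3)*(u^2 - 10*u + 25) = (u - 5)*(u + 3)*(u - 5)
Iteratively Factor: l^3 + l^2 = (l)*(l^2 + l) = l^2*(l + 1)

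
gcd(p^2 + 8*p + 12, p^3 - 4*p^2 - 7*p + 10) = p + 2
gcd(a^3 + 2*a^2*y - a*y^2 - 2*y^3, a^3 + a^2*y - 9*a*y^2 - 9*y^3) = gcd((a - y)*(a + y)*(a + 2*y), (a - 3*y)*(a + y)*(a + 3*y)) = a + y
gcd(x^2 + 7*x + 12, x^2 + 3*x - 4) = x + 4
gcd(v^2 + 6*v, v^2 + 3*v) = v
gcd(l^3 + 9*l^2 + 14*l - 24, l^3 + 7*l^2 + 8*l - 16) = l^2 + 3*l - 4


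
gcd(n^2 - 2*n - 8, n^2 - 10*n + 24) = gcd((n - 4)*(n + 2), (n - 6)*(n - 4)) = n - 4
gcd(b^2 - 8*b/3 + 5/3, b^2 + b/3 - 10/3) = b - 5/3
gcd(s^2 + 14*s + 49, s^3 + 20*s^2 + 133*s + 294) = s^2 + 14*s + 49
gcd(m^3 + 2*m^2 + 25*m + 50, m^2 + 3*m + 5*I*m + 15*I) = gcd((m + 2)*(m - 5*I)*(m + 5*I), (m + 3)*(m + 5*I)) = m + 5*I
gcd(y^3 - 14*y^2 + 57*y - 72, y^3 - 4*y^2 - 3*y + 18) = y^2 - 6*y + 9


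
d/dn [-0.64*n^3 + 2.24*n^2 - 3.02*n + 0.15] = -1.92*n^2 + 4.48*n - 3.02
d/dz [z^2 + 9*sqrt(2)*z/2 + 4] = 2*z + 9*sqrt(2)/2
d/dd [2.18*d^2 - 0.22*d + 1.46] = 4.36*d - 0.22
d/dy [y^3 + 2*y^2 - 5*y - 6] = 3*y^2 + 4*y - 5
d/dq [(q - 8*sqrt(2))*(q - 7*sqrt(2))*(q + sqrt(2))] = 3*q^2 - 28*sqrt(2)*q + 82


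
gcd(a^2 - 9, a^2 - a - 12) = a + 3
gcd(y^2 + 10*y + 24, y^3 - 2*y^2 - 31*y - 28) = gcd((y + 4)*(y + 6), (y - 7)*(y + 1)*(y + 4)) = y + 4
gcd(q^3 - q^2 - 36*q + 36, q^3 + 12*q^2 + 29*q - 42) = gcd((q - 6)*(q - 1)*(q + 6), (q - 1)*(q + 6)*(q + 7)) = q^2 + 5*q - 6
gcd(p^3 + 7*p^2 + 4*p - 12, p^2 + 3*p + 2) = p + 2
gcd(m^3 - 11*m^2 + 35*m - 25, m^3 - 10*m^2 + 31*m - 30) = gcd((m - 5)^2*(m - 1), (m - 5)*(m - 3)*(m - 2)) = m - 5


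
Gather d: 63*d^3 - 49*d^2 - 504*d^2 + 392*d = 63*d^3 - 553*d^2 + 392*d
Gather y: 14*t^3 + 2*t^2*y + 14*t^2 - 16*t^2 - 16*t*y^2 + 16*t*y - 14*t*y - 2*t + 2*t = 14*t^3 - 2*t^2 - 16*t*y^2 + y*(2*t^2 + 2*t)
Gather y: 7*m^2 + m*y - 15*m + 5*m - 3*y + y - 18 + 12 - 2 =7*m^2 - 10*m + y*(m - 2) - 8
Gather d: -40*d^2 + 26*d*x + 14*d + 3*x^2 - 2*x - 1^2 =-40*d^2 + d*(26*x + 14) + 3*x^2 - 2*x - 1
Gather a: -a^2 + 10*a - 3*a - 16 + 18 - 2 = -a^2 + 7*a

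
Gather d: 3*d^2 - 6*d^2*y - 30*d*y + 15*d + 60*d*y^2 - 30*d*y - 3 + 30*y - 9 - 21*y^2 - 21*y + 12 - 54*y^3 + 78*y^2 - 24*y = d^2*(3 - 6*y) + d*(60*y^2 - 60*y + 15) - 54*y^3 + 57*y^2 - 15*y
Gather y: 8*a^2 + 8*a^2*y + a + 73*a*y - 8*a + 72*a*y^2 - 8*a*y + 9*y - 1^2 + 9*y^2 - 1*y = 8*a^2 - 7*a + y^2*(72*a + 9) + y*(8*a^2 + 65*a + 8) - 1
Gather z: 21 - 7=14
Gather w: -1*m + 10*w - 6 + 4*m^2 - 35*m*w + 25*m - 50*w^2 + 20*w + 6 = 4*m^2 + 24*m - 50*w^2 + w*(30 - 35*m)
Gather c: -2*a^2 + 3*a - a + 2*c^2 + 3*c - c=-2*a^2 + 2*a + 2*c^2 + 2*c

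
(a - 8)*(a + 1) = a^2 - 7*a - 8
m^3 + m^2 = m^2*(m + 1)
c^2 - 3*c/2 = c*(c - 3/2)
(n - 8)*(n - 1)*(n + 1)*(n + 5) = n^4 - 3*n^3 - 41*n^2 + 3*n + 40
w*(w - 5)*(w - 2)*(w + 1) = w^4 - 6*w^3 + 3*w^2 + 10*w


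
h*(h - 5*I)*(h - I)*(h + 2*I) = h^4 - 4*I*h^3 + 7*h^2 - 10*I*h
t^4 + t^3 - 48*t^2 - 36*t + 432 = (t - 6)*(t - 3)*(t + 4)*(t + 6)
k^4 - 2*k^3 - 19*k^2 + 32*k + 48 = (k - 4)*(k - 3)*(k + 1)*(k + 4)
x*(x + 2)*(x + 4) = x^3 + 6*x^2 + 8*x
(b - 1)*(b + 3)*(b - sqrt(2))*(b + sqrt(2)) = b^4 + 2*b^3 - 5*b^2 - 4*b + 6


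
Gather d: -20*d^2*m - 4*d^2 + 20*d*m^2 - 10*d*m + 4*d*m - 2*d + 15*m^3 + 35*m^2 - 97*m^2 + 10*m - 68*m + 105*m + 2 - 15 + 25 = d^2*(-20*m - 4) + d*(20*m^2 - 6*m - 2) + 15*m^3 - 62*m^2 + 47*m + 12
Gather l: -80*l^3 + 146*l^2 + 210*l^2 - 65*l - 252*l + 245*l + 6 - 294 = -80*l^3 + 356*l^2 - 72*l - 288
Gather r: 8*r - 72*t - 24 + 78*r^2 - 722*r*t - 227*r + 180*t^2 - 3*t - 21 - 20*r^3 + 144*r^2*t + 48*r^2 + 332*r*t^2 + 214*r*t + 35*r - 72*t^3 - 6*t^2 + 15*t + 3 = -20*r^3 + r^2*(144*t + 126) + r*(332*t^2 - 508*t - 184) - 72*t^3 + 174*t^2 - 60*t - 42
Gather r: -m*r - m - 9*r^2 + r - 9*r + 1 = -m - 9*r^2 + r*(-m - 8) + 1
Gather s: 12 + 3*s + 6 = 3*s + 18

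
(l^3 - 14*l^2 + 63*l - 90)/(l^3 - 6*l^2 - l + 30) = (l - 6)/(l + 2)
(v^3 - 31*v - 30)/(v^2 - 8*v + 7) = (v^3 - 31*v - 30)/(v^2 - 8*v + 7)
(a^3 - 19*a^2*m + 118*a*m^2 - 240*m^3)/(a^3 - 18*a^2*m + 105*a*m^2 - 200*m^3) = (a - 6*m)/(a - 5*m)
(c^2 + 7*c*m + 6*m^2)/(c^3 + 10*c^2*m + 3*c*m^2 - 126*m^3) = (c + m)/(c^2 + 4*c*m - 21*m^2)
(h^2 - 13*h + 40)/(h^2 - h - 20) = (h - 8)/(h + 4)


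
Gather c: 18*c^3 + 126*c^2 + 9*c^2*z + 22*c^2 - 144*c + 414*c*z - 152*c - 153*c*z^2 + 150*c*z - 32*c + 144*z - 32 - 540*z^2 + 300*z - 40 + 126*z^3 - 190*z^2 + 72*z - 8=18*c^3 + c^2*(9*z + 148) + c*(-153*z^2 + 564*z - 328) + 126*z^3 - 730*z^2 + 516*z - 80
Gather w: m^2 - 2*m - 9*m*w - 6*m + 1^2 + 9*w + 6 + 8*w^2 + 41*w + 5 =m^2 - 8*m + 8*w^2 + w*(50 - 9*m) + 12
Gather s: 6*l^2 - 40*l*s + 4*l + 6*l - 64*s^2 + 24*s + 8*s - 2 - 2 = 6*l^2 + 10*l - 64*s^2 + s*(32 - 40*l) - 4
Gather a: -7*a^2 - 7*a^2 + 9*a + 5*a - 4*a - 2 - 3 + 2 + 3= -14*a^2 + 10*a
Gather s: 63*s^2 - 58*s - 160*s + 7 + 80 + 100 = 63*s^2 - 218*s + 187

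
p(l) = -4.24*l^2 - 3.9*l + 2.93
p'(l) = -8.48*l - 3.9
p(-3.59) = -37.71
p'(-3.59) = 26.54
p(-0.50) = 3.82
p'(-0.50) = 0.34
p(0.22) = 1.87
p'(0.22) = -5.77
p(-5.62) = -109.07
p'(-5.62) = 43.76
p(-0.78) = 3.39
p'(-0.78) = 2.71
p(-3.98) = -48.71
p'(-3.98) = 29.85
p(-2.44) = -12.80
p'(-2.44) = 16.79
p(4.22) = -89.04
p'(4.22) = -39.69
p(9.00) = -375.61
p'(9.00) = -80.22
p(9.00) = -375.61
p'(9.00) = -80.22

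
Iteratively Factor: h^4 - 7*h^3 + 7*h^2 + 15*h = (h - 3)*(h^3 - 4*h^2 - 5*h) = (h - 5)*(h - 3)*(h^2 + h) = (h - 5)*(h - 3)*(h + 1)*(h)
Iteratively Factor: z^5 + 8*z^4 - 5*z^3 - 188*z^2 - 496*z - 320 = (z + 4)*(z^4 + 4*z^3 - 21*z^2 - 104*z - 80) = (z - 5)*(z + 4)*(z^3 + 9*z^2 + 24*z + 16) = (z - 5)*(z + 1)*(z + 4)*(z^2 + 8*z + 16) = (z - 5)*(z + 1)*(z + 4)^2*(z + 4)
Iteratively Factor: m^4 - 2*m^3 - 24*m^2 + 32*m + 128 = (m - 4)*(m^3 + 2*m^2 - 16*m - 32) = (m - 4)*(m + 2)*(m^2 - 16) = (m - 4)*(m + 2)*(m + 4)*(m - 4)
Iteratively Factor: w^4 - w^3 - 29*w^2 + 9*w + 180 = (w + 3)*(w^3 - 4*w^2 - 17*w + 60) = (w - 5)*(w + 3)*(w^2 + w - 12) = (w - 5)*(w - 3)*(w + 3)*(w + 4)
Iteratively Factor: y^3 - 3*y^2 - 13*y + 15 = (y + 3)*(y^2 - 6*y + 5) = (y - 1)*(y + 3)*(y - 5)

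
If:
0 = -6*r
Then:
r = 0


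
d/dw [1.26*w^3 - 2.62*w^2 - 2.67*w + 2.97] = 3.78*w^2 - 5.24*w - 2.67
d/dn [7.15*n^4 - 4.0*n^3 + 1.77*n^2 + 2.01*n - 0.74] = 28.6*n^3 - 12.0*n^2 + 3.54*n + 2.01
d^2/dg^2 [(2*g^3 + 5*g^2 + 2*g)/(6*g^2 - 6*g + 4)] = (69*g^3 - 126*g^2 - 12*g + 32)/(27*g^6 - 81*g^5 + 135*g^4 - 135*g^3 + 90*g^2 - 36*g + 8)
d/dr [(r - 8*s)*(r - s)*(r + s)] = 3*r^2 - 16*r*s - s^2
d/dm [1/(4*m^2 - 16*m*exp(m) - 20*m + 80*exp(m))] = (m*exp(m) - m/2 - 4*exp(m) + 5/4)/(m^2 - 4*m*exp(m) - 5*m + 20*exp(m))^2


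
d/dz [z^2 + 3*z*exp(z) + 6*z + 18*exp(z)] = 3*z*exp(z) + 2*z + 21*exp(z) + 6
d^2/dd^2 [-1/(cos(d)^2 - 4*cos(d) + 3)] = (4*sin(d)^4 - 6*sin(d)^2 + 27*cos(d) - 3*cos(3*d) - 24)/((cos(d) - 3)^3*(cos(d) - 1)^3)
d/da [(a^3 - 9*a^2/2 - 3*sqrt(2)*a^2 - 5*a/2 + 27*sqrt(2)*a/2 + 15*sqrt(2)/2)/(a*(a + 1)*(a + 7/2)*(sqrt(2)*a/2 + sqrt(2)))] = (-4*sqrt(2)*a^6 + 48*a^5 + 36*sqrt(2)*a^5 - 168*a^4 + 197*sqrt(2)*a^4 - 1644*a^3 + 186*sqrt(2)*a^3 - 2688*a^2 - sqrt(2)*a^2 - 1500*a - 420)/(a^2*(4*a^6 + 52*a^5 + 269*a^4 + 706*a^3 + 989*a^2 + 700*a + 196))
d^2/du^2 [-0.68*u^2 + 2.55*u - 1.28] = -1.36000000000000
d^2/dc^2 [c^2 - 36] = 2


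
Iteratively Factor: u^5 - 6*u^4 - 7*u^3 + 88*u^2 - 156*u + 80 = (u - 5)*(u^4 - u^3 - 12*u^2 + 28*u - 16) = (u - 5)*(u + 4)*(u^3 - 5*u^2 + 8*u - 4) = (u - 5)*(u - 2)*(u + 4)*(u^2 - 3*u + 2) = (u - 5)*(u - 2)^2*(u + 4)*(u - 1)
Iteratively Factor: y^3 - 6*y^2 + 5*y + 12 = (y - 4)*(y^2 - 2*y - 3) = (y - 4)*(y - 3)*(y + 1)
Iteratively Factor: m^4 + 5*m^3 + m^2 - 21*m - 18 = (m + 3)*(m^3 + 2*m^2 - 5*m - 6) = (m + 1)*(m + 3)*(m^2 + m - 6) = (m - 2)*(m + 1)*(m + 3)*(m + 3)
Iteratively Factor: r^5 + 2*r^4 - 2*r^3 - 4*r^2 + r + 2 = (r - 1)*(r^4 + 3*r^3 + r^2 - 3*r - 2) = (r - 1)*(r + 1)*(r^3 + 2*r^2 - r - 2) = (r - 1)^2*(r + 1)*(r^2 + 3*r + 2) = (r - 1)^2*(r + 1)^2*(r + 2)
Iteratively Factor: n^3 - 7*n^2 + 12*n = (n - 4)*(n^2 - 3*n) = (n - 4)*(n - 3)*(n)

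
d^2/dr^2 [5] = 0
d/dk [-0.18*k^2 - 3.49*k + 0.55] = -0.36*k - 3.49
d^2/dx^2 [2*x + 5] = 0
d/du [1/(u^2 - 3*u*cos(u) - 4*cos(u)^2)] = (-3*u*sin(u) - 2*u - 4*sin(2*u) + 3*cos(u))/((u - 4*cos(u))^2*(u + cos(u))^2)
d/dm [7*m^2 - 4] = 14*m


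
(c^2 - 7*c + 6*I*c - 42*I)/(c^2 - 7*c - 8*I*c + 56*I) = (c + 6*I)/(c - 8*I)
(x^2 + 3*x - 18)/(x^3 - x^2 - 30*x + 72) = 1/(x - 4)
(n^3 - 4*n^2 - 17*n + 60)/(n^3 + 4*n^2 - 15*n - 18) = (n^2 - n - 20)/(n^2 + 7*n + 6)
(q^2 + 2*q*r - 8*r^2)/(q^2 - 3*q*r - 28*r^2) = (q - 2*r)/(q - 7*r)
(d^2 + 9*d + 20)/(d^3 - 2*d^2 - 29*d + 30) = (d + 4)/(d^2 - 7*d + 6)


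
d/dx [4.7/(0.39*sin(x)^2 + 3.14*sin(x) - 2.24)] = -(3.666*sin(x) + 14.758)*cos(x)/(0.39*sin(x)^2 + 3.14*sin(x) - 2.24)^2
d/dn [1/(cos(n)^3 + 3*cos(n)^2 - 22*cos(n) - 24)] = (3*cos(n)^2 + 6*cos(n) - 22)*sin(n)/(cos(n)^3 + 3*cos(n)^2 - 22*cos(n) - 24)^2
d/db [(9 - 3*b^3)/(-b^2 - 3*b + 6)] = 3*(3*b^2*(b^2 + 3*b - 6) - (2*b + 3)*(b^3 - 3))/(b^2 + 3*b - 6)^2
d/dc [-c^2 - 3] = -2*c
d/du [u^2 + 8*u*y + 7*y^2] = 2*u + 8*y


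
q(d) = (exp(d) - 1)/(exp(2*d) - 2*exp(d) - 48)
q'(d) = (exp(d) - 1)*(-2*exp(2*d) + 2*exp(d))/(exp(2*d) - 2*exp(d) - 48)^2 + exp(d)/(exp(2*d) - 2*exp(d) - 48) = (-2*(1 - exp(d))^2 + exp(2*d) - 2*exp(d) - 48)*exp(d)/(-exp(2*d) + 2*exp(d) + 48)^2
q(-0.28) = 0.00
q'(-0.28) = -0.02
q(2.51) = 0.14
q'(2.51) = -0.35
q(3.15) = 0.05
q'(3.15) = -0.06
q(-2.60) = 0.02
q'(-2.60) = -0.00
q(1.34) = -0.07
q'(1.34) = -0.13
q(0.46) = -0.01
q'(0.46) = -0.03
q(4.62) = 0.01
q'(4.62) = -0.01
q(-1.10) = 0.01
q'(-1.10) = -0.01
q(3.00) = 0.06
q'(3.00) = -0.08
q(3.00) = 0.06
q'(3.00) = -0.08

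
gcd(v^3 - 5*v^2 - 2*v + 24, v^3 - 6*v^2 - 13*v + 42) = 1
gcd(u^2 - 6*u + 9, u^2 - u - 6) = u - 3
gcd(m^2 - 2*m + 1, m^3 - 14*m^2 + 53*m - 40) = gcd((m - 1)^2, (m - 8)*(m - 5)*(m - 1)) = m - 1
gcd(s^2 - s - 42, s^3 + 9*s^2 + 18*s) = s + 6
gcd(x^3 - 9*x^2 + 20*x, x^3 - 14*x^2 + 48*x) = x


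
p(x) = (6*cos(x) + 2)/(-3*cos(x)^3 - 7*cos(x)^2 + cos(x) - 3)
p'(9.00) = 0.17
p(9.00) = 0.47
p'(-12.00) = -0.46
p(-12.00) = -0.79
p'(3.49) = -0.14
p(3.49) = 0.48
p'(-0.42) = 0.32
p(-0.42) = -0.73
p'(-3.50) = 0.14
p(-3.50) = 0.48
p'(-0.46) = 0.36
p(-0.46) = -0.75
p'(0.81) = -0.65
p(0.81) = -0.93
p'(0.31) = -0.23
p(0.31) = -0.70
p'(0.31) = -0.23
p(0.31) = -0.70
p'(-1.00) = 0.62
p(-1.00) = -1.05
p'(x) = (6*cos(x) + 2)*(-9*sin(x)*cos(x)^2 - 14*sin(x)*cos(x) + sin(x))/(-3*cos(x)^3 - 7*cos(x)^2 + cos(x) - 3)^2 - 6*sin(x)/(-3*cos(x)^3 - 7*cos(x)^2 + cos(x) - 3)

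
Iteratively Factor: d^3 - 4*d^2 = (d)*(d^2 - 4*d) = d*(d - 4)*(d)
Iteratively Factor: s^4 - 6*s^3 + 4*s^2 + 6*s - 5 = (s - 1)*(s^3 - 5*s^2 - s + 5) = (s - 1)*(s + 1)*(s^2 - 6*s + 5) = (s - 1)^2*(s + 1)*(s - 5)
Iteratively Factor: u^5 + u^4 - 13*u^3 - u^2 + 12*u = (u - 1)*(u^4 + 2*u^3 - 11*u^2 - 12*u) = (u - 1)*(u + 1)*(u^3 + u^2 - 12*u) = u*(u - 1)*(u + 1)*(u^2 + u - 12) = u*(u - 1)*(u + 1)*(u + 4)*(u - 3)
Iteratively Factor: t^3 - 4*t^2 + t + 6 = (t + 1)*(t^2 - 5*t + 6) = (t - 3)*(t + 1)*(t - 2)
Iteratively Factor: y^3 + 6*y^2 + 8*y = (y)*(y^2 + 6*y + 8) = y*(y + 2)*(y + 4)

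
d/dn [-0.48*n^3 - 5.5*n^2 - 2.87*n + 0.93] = -1.44*n^2 - 11.0*n - 2.87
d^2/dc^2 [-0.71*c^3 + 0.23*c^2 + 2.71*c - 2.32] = 0.46 - 4.26*c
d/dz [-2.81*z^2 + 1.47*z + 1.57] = 1.47 - 5.62*z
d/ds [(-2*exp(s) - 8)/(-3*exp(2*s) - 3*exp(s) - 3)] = 2*(-(exp(s) + 4)*(2*exp(s) + 1) + exp(2*s) + exp(s) + 1)*exp(s)/(3*(exp(2*s) + exp(s) + 1)^2)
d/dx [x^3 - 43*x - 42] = 3*x^2 - 43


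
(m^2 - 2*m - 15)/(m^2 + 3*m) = (m - 5)/m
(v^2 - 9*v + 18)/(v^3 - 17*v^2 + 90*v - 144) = 1/(v - 8)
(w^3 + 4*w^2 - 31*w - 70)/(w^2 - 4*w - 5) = (w^2 + 9*w + 14)/(w + 1)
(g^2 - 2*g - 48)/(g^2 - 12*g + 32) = (g + 6)/(g - 4)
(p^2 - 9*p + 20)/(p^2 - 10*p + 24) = (p - 5)/(p - 6)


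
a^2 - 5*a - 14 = (a - 7)*(a + 2)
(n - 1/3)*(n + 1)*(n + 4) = n^3 + 14*n^2/3 + 7*n/3 - 4/3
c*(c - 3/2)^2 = c^3 - 3*c^2 + 9*c/4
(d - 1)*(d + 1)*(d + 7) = d^3 + 7*d^2 - d - 7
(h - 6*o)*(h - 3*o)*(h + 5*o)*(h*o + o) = h^4*o - 4*h^3*o^2 + h^3*o - 27*h^2*o^3 - 4*h^2*o^2 + 90*h*o^4 - 27*h*o^3 + 90*o^4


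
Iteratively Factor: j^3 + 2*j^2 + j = (j + 1)*(j^2 + j) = j*(j + 1)*(j + 1)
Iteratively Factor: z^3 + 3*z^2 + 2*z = (z + 1)*(z^2 + 2*z) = z*(z + 1)*(z + 2)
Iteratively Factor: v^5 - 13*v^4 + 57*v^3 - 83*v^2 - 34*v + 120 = (v - 5)*(v^4 - 8*v^3 + 17*v^2 + 2*v - 24) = (v - 5)*(v - 4)*(v^3 - 4*v^2 + v + 6) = (v - 5)*(v - 4)*(v - 2)*(v^2 - 2*v - 3) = (v - 5)*(v - 4)*(v - 3)*(v - 2)*(v + 1)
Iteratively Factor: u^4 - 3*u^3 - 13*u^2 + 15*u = (u - 5)*(u^3 + 2*u^2 - 3*u) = u*(u - 5)*(u^2 + 2*u - 3) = u*(u - 5)*(u - 1)*(u + 3)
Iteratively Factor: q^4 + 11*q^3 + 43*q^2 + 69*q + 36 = (q + 4)*(q^3 + 7*q^2 + 15*q + 9) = (q + 1)*(q + 4)*(q^2 + 6*q + 9) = (q + 1)*(q + 3)*(q + 4)*(q + 3)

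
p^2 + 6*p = p*(p + 6)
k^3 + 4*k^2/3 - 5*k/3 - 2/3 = (k - 1)*(k + 1/3)*(k + 2)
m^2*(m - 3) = m^3 - 3*m^2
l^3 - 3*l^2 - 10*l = l*(l - 5)*(l + 2)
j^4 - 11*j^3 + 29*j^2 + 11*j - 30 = (j - 6)*(j - 5)*(j - 1)*(j + 1)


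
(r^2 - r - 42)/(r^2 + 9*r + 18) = (r - 7)/(r + 3)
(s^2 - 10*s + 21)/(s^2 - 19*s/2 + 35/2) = 2*(s - 3)/(2*s - 5)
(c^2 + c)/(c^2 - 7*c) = (c + 1)/(c - 7)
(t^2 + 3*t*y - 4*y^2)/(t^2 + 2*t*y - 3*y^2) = (t + 4*y)/(t + 3*y)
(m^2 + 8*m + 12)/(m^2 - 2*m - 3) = (m^2 + 8*m + 12)/(m^2 - 2*m - 3)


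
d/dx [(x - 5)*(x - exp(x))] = x + (1 - exp(x))*(x - 5) - exp(x)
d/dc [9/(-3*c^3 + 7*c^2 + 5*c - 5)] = 9*(9*c^2 - 14*c - 5)/(3*c^3 - 7*c^2 - 5*c + 5)^2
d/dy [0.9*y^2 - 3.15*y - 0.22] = 1.8*y - 3.15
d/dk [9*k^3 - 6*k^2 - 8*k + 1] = 27*k^2 - 12*k - 8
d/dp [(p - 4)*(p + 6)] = 2*p + 2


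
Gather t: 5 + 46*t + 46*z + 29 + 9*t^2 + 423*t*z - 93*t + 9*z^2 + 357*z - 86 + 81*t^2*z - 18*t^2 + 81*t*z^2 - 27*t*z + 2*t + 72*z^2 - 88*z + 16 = t^2*(81*z - 9) + t*(81*z^2 + 396*z - 45) + 81*z^2 + 315*z - 36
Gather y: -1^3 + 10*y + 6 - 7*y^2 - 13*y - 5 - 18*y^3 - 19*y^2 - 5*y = -18*y^3 - 26*y^2 - 8*y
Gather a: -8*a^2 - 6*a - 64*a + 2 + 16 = -8*a^2 - 70*a + 18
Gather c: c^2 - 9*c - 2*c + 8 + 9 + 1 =c^2 - 11*c + 18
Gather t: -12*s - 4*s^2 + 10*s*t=-4*s^2 + 10*s*t - 12*s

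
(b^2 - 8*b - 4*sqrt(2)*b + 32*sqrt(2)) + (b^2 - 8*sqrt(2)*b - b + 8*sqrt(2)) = 2*b^2 - 12*sqrt(2)*b - 9*b + 40*sqrt(2)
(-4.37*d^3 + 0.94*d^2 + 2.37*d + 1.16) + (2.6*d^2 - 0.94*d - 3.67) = -4.37*d^3 + 3.54*d^2 + 1.43*d - 2.51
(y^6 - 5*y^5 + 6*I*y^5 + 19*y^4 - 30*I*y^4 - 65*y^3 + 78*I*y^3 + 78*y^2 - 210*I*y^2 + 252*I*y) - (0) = y^6 - 5*y^5 + 6*I*y^5 + 19*y^4 - 30*I*y^4 - 65*y^3 + 78*I*y^3 + 78*y^2 - 210*I*y^2 + 252*I*y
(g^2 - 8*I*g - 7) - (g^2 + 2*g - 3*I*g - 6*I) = -2*g - 5*I*g - 7 + 6*I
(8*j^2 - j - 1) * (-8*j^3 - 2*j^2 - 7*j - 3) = -64*j^5 - 8*j^4 - 46*j^3 - 15*j^2 + 10*j + 3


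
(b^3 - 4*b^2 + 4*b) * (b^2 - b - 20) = b^5 - 5*b^4 - 12*b^3 + 76*b^2 - 80*b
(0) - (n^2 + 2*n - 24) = -n^2 - 2*n + 24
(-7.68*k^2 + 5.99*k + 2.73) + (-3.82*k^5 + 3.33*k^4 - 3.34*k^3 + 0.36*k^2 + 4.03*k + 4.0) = -3.82*k^5 + 3.33*k^4 - 3.34*k^3 - 7.32*k^2 + 10.02*k + 6.73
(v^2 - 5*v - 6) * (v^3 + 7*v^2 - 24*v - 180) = v^5 + 2*v^4 - 65*v^3 - 102*v^2 + 1044*v + 1080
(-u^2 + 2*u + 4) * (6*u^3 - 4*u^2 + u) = -6*u^5 + 16*u^4 + 15*u^3 - 14*u^2 + 4*u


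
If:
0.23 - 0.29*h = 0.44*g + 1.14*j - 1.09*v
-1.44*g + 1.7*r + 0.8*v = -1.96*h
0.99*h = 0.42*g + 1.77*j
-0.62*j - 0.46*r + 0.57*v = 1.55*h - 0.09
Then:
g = 114.750069259585*v + 34.8532419508317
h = -19.7915346719505*v - 6.12027077486419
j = -38.298671420484*v - 11.6934630996977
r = 119.547945700485*v + 36.5790583105479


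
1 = 1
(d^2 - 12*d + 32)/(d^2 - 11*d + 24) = (d - 4)/(d - 3)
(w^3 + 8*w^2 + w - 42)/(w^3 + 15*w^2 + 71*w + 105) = (w - 2)/(w + 5)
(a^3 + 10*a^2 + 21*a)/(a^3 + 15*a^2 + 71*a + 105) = a/(a + 5)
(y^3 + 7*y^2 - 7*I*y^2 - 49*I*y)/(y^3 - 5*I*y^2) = (y^2 + 7*y*(1 - I) - 49*I)/(y*(y - 5*I))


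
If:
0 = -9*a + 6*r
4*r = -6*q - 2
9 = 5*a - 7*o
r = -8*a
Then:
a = 0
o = -9/7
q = -1/3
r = 0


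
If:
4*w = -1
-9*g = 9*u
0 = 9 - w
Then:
No Solution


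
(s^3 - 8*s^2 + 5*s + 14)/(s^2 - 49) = (s^2 - s - 2)/(s + 7)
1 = 1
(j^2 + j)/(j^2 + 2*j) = (j + 1)/(j + 2)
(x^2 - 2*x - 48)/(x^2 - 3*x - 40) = (x + 6)/(x + 5)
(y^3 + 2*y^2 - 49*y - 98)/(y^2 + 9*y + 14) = y - 7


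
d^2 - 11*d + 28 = (d - 7)*(d - 4)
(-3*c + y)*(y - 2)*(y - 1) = -3*c*y^2 + 9*c*y - 6*c + y^3 - 3*y^2 + 2*y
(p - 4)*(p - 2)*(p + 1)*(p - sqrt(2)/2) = p^4 - 5*p^3 - sqrt(2)*p^3/2 + 2*p^2 + 5*sqrt(2)*p^2/2 - sqrt(2)*p + 8*p - 4*sqrt(2)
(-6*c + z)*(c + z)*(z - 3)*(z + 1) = -6*c^2*z^2 + 12*c^2*z + 18*c^2 - 5*c*z^3 + 10*c*z^2 + 15*c*z + z^4 - 2*z^3 - 3*z^2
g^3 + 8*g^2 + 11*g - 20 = (g - 1)*(g + 4)*(g + 5)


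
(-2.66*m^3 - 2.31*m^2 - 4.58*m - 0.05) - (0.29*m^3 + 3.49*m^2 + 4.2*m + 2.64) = -2.95*m^3 - 5.8*m^2 - 8.78*m - 2.69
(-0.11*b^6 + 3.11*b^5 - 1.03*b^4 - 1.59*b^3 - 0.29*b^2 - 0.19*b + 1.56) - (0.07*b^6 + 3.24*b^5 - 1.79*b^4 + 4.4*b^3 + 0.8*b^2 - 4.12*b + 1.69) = -0.18*b^6 - 0.13*b^5 + 0.76*b^4 - 5.99*b^3 - 1.09*b^2 + 3.93*b - 0.13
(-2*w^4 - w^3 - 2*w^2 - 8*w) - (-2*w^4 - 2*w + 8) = -w^3 - 2*w^2 - 6*w - 8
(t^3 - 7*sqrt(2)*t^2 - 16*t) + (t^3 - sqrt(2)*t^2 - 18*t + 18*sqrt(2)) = 2*t^3 - 8*sqrt(2)*t^2 - 34*t + 18*sqrt(2)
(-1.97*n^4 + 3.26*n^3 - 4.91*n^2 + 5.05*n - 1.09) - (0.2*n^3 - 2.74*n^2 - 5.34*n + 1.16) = -1.97*n^4 + 3.06*n^3 - 2.17*n^2 + 10.39*n - 2.25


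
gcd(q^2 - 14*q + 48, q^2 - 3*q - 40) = q - 8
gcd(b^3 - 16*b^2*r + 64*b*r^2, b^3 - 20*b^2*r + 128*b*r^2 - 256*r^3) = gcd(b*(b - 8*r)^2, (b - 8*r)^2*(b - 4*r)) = b^2 - 16*b*r + 64*r^2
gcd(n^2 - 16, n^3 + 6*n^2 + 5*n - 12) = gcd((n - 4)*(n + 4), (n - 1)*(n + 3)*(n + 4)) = n + 4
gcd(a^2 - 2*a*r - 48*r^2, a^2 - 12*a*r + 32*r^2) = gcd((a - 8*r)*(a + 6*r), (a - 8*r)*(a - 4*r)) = -a + 8*r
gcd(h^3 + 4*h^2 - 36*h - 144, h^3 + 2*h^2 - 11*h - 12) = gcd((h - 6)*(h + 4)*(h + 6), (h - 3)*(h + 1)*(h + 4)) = h + 4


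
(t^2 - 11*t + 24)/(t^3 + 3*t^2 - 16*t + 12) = (t^2 - 11*t + 24)/(t^3 + 3*t^2 - 16*t + 12)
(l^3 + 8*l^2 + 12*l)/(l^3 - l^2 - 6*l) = (l + 6)/(l - 3)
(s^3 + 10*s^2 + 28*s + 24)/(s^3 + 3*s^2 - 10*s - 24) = (s^2 + 8*s + 12)/(s^2 + s - 12)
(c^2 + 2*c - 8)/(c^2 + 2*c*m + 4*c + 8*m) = (c - 2)/(c + 2*m)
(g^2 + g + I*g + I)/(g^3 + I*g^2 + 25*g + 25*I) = (g + 1)/(g^2 + 25)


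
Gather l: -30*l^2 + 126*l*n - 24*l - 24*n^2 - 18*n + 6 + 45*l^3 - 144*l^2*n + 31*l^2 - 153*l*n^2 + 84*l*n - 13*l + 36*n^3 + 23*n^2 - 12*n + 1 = 45*l^3 + l^2*(1 - 144*n) + l*(-153*n^2 + 210*n - 37) + 36*n^3 - n^2 - 30*n + 7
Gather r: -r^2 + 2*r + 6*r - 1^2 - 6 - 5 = -r^2 + 8*r - 12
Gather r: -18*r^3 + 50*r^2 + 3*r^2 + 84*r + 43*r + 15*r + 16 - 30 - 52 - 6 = -18*r^3 + 53*r^2 + 142*r - 72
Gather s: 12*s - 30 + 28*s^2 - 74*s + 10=28*s^2 - 62*s - 20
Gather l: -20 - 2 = -22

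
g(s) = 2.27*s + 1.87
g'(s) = 2.27000000000000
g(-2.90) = -4.71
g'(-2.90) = 2.27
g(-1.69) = -1.97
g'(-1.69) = 2.27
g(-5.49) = -10.59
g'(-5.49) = 2.27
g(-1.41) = -1.33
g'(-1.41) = 2.27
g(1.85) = 6.07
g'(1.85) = 2.27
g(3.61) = 10.06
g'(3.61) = 2.27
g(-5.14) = -9.80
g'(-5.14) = 2.27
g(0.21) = 2.35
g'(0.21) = 2.27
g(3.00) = 8.68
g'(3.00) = 2.27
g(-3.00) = -4.94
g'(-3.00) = 2.27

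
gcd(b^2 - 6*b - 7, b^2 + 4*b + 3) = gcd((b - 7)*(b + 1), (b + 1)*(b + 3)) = b + 1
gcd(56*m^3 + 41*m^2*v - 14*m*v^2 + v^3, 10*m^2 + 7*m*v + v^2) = 1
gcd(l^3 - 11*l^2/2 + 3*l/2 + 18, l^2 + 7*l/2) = 1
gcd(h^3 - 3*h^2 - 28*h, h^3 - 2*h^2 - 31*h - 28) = h^2 - 3*h - 28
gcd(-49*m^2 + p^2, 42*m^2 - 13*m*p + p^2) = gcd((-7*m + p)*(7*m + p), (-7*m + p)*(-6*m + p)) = -7*m + p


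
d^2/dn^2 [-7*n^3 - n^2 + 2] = -42*n - 2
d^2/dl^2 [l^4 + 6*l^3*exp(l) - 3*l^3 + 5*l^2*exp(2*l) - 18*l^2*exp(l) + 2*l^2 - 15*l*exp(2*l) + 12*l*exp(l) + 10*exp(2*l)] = 6*l^3*exp(l) + 20*l^2*exp(2*l) + 18*l^2*exp(l) + 12*l^2 - 20*l*exp(2*l) - 24*l*exp(l) - 18*l - 10*exp(2*l) - 12*exp(l) + 4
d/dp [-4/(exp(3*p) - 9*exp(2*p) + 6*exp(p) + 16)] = 12*(exp(2*p) - 6*exp(p) + 2)*exp(p)/(exp(3*p) - 9*exp(2*p) + 6*exp(p) + 16)^2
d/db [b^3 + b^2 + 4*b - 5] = 3*b^2 + 2*b + 4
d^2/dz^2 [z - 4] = 0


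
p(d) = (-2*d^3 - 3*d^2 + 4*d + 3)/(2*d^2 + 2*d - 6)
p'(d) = (-4*d - 2)*(-2*d^3 - 3*d^2 + 4*d + 3)/(2*d^2 + 2*d - 6)^2 + (-6*d^2 - 6*d + 4)/(2*d^2 + 2*d - 6)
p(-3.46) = 3.27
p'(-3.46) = -0.75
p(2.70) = -3.39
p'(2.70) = -0.89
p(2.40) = -3.13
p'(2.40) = -0.84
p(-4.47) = 4.15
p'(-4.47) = -0.93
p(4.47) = -5.07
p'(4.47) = -0.98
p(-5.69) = 5.31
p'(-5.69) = -0.97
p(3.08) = -3.74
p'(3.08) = -0.93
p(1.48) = -3.08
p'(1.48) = 4.77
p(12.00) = -12.54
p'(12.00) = -1.00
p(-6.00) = 5.61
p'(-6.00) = -0.97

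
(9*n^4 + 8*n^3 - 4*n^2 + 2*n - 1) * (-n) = -9*n^5 - 8*n^4 + 4*n^3 - 2*n^2 + n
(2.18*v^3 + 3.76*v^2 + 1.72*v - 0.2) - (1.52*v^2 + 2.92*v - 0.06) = 2.18*v^3 + 2.24*v^2 - 1.2*v - 0.14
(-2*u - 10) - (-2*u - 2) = -8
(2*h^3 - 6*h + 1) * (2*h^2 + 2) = 4*h^5 - 8*h^3 + 2*h^2 - 12*h + 2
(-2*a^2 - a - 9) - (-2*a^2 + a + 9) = -2*a - 18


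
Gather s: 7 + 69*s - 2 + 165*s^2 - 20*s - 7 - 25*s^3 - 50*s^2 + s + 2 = -25*s^3 + 115*s^2 + 50*s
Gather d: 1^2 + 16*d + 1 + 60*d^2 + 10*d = 60*d^2 + 26*d + 2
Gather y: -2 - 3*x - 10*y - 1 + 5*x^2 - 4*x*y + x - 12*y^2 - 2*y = 5*x^2 - 2*x - 12*y^2 + y*(-4*x - 12) - 3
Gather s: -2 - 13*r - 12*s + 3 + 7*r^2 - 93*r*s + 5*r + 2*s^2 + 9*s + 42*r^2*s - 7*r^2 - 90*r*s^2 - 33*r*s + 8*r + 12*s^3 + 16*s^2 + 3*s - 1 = 12*s^3 + s^2*(18 - 90*r) + s*(42*r^2 - 126*r)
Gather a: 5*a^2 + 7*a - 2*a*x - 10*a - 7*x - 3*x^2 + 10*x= 5*a^2 + a*(-2*x - 3) - 3*x^2 + 3*x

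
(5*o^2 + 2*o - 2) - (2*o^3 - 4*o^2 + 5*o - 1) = -2*o^3 + 9*o^2 - 3*o - 1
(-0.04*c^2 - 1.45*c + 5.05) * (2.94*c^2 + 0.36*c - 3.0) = -0.1176*c^4 - 4.2774*c^3 + 14.445*c^2 + 6.168*c - 15.15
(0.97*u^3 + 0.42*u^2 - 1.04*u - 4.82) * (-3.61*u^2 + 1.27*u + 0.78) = -3.5017*u^5 - 0.2843*u^4 + 5.0444*u^3 + 16.407*u^2 - 6.9326*u - 3.7596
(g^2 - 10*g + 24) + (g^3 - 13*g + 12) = g^3 + g^2 - 23*g + 36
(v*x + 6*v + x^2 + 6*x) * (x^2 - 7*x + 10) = v*x^3 - v*x^2 - 32*v*x + 60*v + x^4 - x^3 - 32*x^2 + 60*x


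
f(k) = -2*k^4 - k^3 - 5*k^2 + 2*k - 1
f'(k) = -8*k^3 - 3*k^2 - 10*k + 2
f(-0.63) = -4.31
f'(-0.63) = 9.11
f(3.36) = -343.57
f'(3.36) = -368.93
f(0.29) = -0.88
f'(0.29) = -1.35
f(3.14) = -269.40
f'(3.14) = -306.65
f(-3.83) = -456.18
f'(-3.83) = 445.75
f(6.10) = -3171.00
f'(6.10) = -1986.48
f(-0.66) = -4.59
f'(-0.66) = 9.59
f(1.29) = -14.43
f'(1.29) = -33.07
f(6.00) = -2977.00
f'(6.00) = -1894.00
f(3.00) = -229.00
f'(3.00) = -271.00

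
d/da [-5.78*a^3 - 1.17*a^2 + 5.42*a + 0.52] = -17.34*a^2 - 2.34*a + 5.42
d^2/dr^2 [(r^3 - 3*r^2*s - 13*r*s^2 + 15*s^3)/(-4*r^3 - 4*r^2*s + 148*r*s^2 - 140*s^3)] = 2*s/(r^3 + 21*r^2*s + 147*r*s^2 + 343*s^3)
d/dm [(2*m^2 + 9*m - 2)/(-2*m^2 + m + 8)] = 2*(10*m^2 + 12*m + 37)/(4*m^4 - 4*m^3 - 31*m^2 + 16*m + 64)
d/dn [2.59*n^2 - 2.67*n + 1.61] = 5.18*n - 2.67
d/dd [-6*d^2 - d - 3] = -12*d - 1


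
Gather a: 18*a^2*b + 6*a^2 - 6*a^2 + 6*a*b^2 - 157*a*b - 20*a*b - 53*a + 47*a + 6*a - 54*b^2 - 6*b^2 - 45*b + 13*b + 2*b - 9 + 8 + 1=18*a^2*b + a*(6*b^2 - 177*b) - 60*b^2 - 30*b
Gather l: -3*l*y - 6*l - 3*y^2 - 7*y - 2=l*(-3*y - 6) - 3*y^2 - 7*y - 2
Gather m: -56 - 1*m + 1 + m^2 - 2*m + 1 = m^2 - 3*m - 54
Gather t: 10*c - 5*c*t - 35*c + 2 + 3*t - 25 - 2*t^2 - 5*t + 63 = -25*c - 2*t^2 + t*(-5*c - 2) + 40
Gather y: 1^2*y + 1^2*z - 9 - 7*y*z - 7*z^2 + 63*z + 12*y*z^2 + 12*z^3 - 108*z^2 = y*(12*z^2 - 7*z + 1) + 12*z^3 - 115*z^2 + 64*z - 9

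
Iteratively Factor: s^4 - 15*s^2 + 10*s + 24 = (s + 1)*(s^3 - s^2 - 14*s + 24) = (s - 3)*(s + 1)*(s^2 + 2*s - 8) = (s - 3)*(s - 2)*(s + 1)*(s + 4)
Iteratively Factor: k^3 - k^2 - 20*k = (k)*(k^2 - k - 20) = k*(k - 5)*(k + 4)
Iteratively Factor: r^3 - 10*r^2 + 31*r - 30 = (r - 3)*(r^2 - 7*r + 10) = (r - 5)*(r - 3)*(r - 2)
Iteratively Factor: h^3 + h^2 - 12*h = (h + 4)*(h^2 - 3*h) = h*(h + 4)*(h - 3)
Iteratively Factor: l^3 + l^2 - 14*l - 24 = (l + 2)*(l^2 - l - 12) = (l + 2)*(l + 3)*(l - 4)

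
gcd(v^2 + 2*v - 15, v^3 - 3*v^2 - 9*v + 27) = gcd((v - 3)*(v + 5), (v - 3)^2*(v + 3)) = v - 3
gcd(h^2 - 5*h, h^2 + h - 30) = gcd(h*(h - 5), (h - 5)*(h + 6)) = h - 5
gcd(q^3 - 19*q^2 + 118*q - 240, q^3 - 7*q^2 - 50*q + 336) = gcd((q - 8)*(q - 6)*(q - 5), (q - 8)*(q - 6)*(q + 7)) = q^2 - 14*q + 48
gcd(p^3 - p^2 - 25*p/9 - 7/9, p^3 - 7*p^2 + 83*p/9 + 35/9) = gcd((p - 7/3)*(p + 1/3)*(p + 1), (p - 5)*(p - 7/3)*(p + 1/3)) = p^2 - 2*p - 7/9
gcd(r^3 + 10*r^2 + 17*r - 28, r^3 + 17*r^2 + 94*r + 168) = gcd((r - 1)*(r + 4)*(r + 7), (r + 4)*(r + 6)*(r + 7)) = r^2 + 11*r + 28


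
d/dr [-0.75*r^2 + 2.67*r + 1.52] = 2.67 - 1.5*r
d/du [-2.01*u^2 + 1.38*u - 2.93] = 1.38 - 4.02*u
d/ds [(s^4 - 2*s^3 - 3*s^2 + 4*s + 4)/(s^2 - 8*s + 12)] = 2*(s^3 - 9*s^2 + 10)/(s^2 - 12*s + 36)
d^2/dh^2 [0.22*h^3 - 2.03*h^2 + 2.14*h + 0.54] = 1.32*h - 4.06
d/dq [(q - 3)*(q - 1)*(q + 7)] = 3*q^2 + 6*q - 25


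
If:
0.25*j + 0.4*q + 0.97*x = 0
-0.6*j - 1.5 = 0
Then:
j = -2.50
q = 1.5625 - 2.425*x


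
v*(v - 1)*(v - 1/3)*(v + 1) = v^4 - v^3/3 - v^2 + v/3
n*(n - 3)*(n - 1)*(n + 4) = n^4 - 13*n^2 + 12*n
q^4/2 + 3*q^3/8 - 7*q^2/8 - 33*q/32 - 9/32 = (q/2 + 1/4)*(q - 3/2)*(q + 3/4)*(q + 1)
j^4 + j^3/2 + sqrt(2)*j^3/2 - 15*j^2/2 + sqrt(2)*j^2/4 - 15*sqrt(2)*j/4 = j*(j - 5/2)*(j + 3)*(j + sqrt(2)/2)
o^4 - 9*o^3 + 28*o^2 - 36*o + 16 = (o - 4)*(o - 2)^2*(o - 1)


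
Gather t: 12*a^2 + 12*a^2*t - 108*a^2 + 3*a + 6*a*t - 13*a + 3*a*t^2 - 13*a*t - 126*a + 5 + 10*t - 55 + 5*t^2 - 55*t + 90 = -96*a^2 - 136*a + t^2*(3*a + 5) + t*(12*a^2 - 7*a - 45) + 40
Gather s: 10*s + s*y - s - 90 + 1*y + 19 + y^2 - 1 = s*(y + 9) + y^2 + y - 72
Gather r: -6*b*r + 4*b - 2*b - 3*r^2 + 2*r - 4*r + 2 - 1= 2*b - 3*r^2 + r*(-6*b - 2) + 1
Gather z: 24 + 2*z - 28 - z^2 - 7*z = -z^2 - 5*z - 4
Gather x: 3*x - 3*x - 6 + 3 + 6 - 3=0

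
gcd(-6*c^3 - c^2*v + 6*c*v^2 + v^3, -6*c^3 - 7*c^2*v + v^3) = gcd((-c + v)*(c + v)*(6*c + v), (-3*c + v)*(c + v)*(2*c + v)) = c + v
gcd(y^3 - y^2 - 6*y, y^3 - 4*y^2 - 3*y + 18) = y^2 - y - 6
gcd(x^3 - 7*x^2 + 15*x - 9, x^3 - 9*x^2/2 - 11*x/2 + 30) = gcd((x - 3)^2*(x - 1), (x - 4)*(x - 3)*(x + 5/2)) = x - 3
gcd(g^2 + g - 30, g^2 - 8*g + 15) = g - 5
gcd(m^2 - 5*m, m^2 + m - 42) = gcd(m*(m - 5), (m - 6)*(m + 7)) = 1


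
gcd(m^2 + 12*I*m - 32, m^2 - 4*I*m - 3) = 1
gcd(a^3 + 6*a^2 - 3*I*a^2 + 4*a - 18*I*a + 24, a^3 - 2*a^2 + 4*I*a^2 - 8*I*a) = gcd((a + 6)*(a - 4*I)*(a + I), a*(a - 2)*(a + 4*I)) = 1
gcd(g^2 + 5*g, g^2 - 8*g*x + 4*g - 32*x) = 1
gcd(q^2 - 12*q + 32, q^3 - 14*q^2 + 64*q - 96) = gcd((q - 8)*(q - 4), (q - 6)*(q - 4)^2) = q - 4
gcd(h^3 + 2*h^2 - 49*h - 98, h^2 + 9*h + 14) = h^2 + 9*h + 14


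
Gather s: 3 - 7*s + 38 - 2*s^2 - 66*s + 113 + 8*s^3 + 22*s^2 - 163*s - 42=8*s^3 + 20*s^2 - 236*s + 112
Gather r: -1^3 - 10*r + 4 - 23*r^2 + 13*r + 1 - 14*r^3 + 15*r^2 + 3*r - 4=-14*r^3 - 8*r^2 + 6*r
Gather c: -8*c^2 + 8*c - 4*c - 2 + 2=-8*c^2 + 4*c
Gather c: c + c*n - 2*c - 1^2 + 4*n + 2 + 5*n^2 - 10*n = c*(n - 1) + 5*n^2 - 6*n + 1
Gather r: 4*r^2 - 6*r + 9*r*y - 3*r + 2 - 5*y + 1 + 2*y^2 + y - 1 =4*r^2 + r*(9*y - 9) + 2*y^2 - 4*y + 2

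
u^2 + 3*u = u*(u + 3)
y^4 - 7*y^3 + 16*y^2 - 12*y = y*(y - 3)*(y - 2)^2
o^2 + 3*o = o*(o + 3)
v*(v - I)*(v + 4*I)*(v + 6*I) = v^4 + 9*I*v^3 - 14*v^2 + 24*I*v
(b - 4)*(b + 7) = b^2 + 3*b - 28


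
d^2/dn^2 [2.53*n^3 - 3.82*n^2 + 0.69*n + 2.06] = 15.18*n - 7.64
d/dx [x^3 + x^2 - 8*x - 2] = 3*x^2 + 2*x - 8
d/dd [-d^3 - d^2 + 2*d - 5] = -3*d^2 - 2*d + 2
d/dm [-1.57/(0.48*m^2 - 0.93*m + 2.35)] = (1.5072*m - 1.4601)/(0.48*m^2 - 0.93*m + 2.35)^2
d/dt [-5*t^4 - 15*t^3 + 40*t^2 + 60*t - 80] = -20*t^3 - 45*t^2 + 80*t + 60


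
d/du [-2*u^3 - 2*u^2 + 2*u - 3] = -6*u^2 - 4*u + 2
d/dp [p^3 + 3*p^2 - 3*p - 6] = 3*p^2 + 6*p - 3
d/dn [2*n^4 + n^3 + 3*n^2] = n*(8*n^2 + 3*n + 6)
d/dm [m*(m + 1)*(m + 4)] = 3*m^2 + 10*m + 4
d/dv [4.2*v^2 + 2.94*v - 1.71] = 8.4*v + 2.94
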